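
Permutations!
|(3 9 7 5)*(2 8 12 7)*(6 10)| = 14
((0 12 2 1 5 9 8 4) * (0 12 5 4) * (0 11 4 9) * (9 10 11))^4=[0, 12, 4, 3, 10, 5, 6, 7, 8, 9, 2, 1, 11]=(1 12 11)(2 4 10)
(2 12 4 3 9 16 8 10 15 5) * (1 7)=[0, 7, 12, 9, 3, 2, 6, 1, 10, 16, 15, 11, 4, 13, 14, 5, 8]=(1 7)(2 12 4 3 9 16 8 10 15 5)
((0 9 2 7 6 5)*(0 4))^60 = (0 6 9 5 2 4 7) = [6, 1, 4, 3, 7, 2, 9, 0, 8, 5]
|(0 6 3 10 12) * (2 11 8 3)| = |(0 6 2 11 8 3 10 12)| = 8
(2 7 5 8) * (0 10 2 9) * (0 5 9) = (0 10 2 7 9 5 8) = [10, 1, 7, 3, 4, 8, 6, 9, 0, 5, 2]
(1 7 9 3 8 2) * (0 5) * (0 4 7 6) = [5, 6, 1, 8, 7, 4, 0, 9, 2, 3] = (0 5 4 7 9 3 8 2 1 6)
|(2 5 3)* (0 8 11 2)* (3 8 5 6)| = 7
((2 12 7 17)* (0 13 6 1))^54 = (0 6)(1 13)(2 7)(12 17) = [6, 13, 7, 3, 4, 5, 0, 2, 8, 9, 10, 11, 17, 1, 14, 15, 16, 12]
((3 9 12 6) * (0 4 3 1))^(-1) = [1, 6, 2, 4, 0, 5, 12, 7, 8, 3, 10, 11, 9] = (0 1 6 12 9 3 4)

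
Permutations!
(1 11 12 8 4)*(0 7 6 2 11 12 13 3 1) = (0 7 6 2 11 13 3 1 12 8 4) = [7, 12, 11, 1, 0, 5, 2, 6, 4, 9, 10, 13, 8, 3]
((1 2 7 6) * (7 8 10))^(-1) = (1 6 7 10 8 2) = [0, 6, 1, 3, 4, 5, 7, 10, 2, 9, 8]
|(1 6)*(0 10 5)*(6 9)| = |(0 10 5)(1 9 6)| = 3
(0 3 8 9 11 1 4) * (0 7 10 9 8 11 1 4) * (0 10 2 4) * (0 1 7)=(0 3 11 1 10 9 7 2 4)=[3, 10, 4, 11, 0, 5, 6, 2, 8, 7, 9, 1]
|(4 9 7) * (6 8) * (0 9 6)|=6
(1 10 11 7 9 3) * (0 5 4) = [5, 10, 2, 1, 0, 4, 6, 9, 8, 3, 11, 7] = (0 5 4)(1 10 11 7 9 3)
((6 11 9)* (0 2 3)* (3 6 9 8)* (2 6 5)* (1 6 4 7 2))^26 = (0 6 7 8 5)(1 4 11 2 3) = [6, 4, 3, 1, 11, 0, 7, 8, 5, 9, 10, 2]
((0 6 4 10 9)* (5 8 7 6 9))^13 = (0 9)(4 10 5 8 7 6) = [9, 1, 2, 3, 10, 8, 4, 6, 7, 0, 5]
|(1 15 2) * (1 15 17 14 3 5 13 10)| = 14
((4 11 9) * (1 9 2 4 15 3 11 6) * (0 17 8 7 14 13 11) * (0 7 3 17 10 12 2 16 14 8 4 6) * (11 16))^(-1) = [4, 6, 12, 8, 17, 5, 2, 3, 7, 1, 0, 11, 10, 14, 16, 9, 13, 15] = (0 4 17 15 9 1 6 2 12 10)(3 8 7)(13 14 16)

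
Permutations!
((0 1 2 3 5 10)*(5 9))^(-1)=(0 10 5 9 3 2 1)=[10, 0, 1, 2, 4, 9, 6, 7, 8, 3, 5]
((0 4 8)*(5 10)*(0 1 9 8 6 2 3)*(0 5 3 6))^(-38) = (1 9 8)(3 5 10) = [0, 9, 2, 5, 4, 10, 6, 7, 1, 8, 3]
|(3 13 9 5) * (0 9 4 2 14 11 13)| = 20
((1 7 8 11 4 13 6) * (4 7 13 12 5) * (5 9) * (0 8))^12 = (13) = [0, 1, 2, 3, 4, 5, 6, 7, 8, 9, 10, 11, 12, 13]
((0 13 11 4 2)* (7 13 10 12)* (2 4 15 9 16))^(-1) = (0 2 16 9 15 11 13 7 12 10) = [2, 1, 16, 3, 4, 5, 6, 12, 8, 15, 0, 13, 10, 7, 14, 11, 9]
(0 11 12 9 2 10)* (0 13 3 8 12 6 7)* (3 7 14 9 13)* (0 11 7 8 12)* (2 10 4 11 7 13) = (0 13 8)(2 4 11 6 14 9 10 3 12) = [13, 1, 4, 12, 11, 5, 14, 7, 0, 10, 3, 6, 2, 8, 9]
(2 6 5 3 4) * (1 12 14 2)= [0, 12, 6, 4, 1, 3, 5, 7, 8, 9, 10, 11, 14, 13, 2]= (1 12 14 2 6 5 3 4)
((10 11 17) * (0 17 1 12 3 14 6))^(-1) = (0 6 14 3 12 1 11 10 17) = [6, 11, 2, 12, 4, 5, 14, 7, 8, 9, 17, 10, 1, 13, 3, 15, 16, 0]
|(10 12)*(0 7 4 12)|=5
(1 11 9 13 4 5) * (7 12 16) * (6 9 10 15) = [0, 11, 2, 3, 5, 1, 9, 12, 8, 13, 15, 10, 16, 4, 14, 6, 7] = (1 11 10 15 6 9 13 4 5)(7 12 16)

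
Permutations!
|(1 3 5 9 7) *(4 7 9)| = 5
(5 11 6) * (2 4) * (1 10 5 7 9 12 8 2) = (1 10 5 11 6 7 9 12 8 2 4) = [0, 10, 4, 3, 1, 11, 7, 9, 2, 12, 5, 6, 8]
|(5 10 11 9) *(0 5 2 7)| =7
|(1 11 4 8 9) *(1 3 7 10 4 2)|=6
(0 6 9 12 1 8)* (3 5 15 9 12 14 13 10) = (0 6 12 1 8)(3 5 15 9 14 13 10) = [6, 8, 2, 5, 4, 15, 12, 7, 0, 14, 3, 11, 1, 10, 13, 9]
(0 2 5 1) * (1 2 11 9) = [11, 0, 5, 3, 4, 2, 6, 7, 8, 1, 10, 9] = (0 11 9 1)(2 5)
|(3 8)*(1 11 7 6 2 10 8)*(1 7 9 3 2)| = |(1 11 9 3 7 6)(2 10 8)| = 6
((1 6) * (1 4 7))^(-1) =(1 7 4 6) =[0, 7, 2, 3, 6, 5, 1, 4]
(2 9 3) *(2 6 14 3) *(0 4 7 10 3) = (0 4 7 10 3 6 14)(2 9) = [4, 1, 9, 6, 7, 5, 14, 10, 8, 2, 3, 11, 12, 13, 0]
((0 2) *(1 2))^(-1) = [2, 0, 1] = (0 2 1)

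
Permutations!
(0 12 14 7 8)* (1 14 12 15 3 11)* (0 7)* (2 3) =(0 15 2 3 11 1 14)(7 8) =[15, 14, 3, 11, 4, 5, 6, 8, 7, 9, 10, 1, 12, 13, 0, 2]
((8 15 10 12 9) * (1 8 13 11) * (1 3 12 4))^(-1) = (1 4 10 15 8)(3 11 13 9 12) = [0, 4, 2, 11, 10, 5, 6, 7, 1, 12, 15, 13, 3, 9, 14, 8]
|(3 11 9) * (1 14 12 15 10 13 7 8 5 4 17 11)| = 14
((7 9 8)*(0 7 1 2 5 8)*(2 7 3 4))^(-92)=(0 7 8 2 3 9 1 5 4)=[7, 5, 3, 9, 0, 4, 6, 8, 2, 1]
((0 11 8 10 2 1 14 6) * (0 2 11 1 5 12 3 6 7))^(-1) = (0 7 14 1)(2 6 3 12 5)(8 11 10) = [7, 0, 6, 12, 4, 2, 3, 14, 11, 9, 8, 10, 5, 13, 1]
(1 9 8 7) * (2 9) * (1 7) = (1 2 9 8) = [0, 2, 9, 3, 4, 5, 6, 7, 1, 8]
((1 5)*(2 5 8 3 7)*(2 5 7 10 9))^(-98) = (1 7 9 3)(2 10 8 5) = [0, 7, 10, 1, 4, 2, 6, 9, 5, 3, 8]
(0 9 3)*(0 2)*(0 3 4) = [9, 1, 3, 2, 0, 5, 6, 7, 8, 4] = (0 9 4)(2 3)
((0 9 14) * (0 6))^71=(0 6 14 9)=[6, 1, 2, 3, 4, 5, 14, 7, 8, 0, 10, 11, 12, 13, 9]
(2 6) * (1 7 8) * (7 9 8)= [0, 9, 6, 3, 4, 5, 2, 7, 1, 8]= (1 9 8)(2 6)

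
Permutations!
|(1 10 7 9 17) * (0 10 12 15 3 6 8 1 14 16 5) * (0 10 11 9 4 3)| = 16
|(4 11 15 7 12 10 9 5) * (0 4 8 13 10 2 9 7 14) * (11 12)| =13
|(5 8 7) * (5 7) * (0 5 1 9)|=|(0 5 8 1 9)|=5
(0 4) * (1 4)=(0 1 4)=[1, 4, 2, 3, 0]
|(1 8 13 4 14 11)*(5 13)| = 7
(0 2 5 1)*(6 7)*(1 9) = (0 2 5 9 1)(6 7) = [2, 0, 5, 3, 4, 9, 7, 6, 8, 1]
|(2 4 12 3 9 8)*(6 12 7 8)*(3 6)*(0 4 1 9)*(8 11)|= 18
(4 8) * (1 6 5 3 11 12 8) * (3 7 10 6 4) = (1 4)(3 11 12 8)(5 7 10 6) = [0, 4, 2, 11, 1, 7, 5, 10, 3, 9, 6, 12, 8]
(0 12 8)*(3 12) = [3, 1, 2, 12, 4, 5, 6, 7, 0, 9, 10, 11, 8] = (0 3 12 8)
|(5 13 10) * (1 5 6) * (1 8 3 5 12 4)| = |(1 12 4)(3 5 13 10 6 8)| = 6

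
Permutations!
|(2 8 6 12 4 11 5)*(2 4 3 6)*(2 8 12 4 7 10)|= |(2 12 3 6 4 11 5 7 10)|= 9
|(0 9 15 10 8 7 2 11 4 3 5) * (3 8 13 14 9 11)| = 40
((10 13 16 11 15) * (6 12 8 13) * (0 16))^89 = (0 13 8 12 6 10 15 11 16) = [13, 1, 2, 3, 4, 5, 10, 7, 12, 9, 15, 16, 6, 8, 14, 11, 0]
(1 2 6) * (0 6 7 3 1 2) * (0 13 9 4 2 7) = (0 6 7 3 1 13 9 4 2) = [6, 13, 0, 1, 2, 5, 7, 3, 8, 4, 10, 11, 12, 9]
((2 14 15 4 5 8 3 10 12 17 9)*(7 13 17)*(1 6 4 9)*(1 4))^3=(1 6)(2 9 15 14)(3 7 4)(5 10 13)(8 12 17)=[0, 6, 9, 7, 3, 10, 1, 4, 12, 15, 13, 11, 17, 5, 2, 14, 16, 8]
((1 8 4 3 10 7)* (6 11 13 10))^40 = [0, 6, 2, 10, 13, 5, 7, 3, 11, 9, 4, 1, 12, 8] = (1 6 7 3 10 4 13 8 11)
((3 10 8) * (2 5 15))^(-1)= [0, 1, 15, 8, 4, 2, 6, 7, 10, 9, 3, 11, 12, 13, 14, 5]= (2 15 5)(3 8 10)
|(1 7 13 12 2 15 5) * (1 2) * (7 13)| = 3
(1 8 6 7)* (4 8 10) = (1 10 4 8 6 7) = [0, 10, 2, 3, 8, 5, 7, 1, 6, 9, 4]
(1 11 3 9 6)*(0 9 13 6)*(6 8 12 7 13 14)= (0 9)(1 11 3 14 6)(7 13 8 12)= [9, 11, 2, 14, 4, 5, 1, 13, 12, 0, 10, 3, 7, 8, 6]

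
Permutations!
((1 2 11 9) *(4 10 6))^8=(11)(4 6 10)=[0, 1, 2, 3, 6, 5, 10, 7, 8, 9, 4, 11]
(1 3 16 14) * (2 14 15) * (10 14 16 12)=(1 3 12 10 14)(2 16 15)=[0, 3, 16, 12, 4, 5, 6, 7, 8, 9, 14, 11, 10, 13, 1, 2, 15]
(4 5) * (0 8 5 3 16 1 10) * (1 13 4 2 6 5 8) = (0 1 10)(2 6 5)(3 16 13 4) = [1, 10, 6, 16, 3, 2, 5, 7, 8, 9, 0, 11, 12, 4, 14, 15, 13]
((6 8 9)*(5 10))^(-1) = (5 10)(6 9 8) = [0, 1, 2, 3, 4, 10, 9, 7, 6, 8, 5]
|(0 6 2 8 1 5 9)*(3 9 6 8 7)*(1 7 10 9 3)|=|(0 8 7 1 5 6 2 10 9)|=9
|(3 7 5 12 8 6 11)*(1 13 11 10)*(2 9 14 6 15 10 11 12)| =|(1 13 12 8 15 10)(2 9 14 6 11 3 7 5)| =24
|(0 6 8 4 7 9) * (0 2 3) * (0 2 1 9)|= |(0 6 8 4 7)(1 9)(2 3)|= 10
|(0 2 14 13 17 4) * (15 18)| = |(0 2 14 13 17 4)(15 18)| = 6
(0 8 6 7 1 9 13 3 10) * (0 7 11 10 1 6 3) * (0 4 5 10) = (0 8 3 1 9 13 4 5 10 7 6 11) = [8, 9, 2, 1, 5, 10, 11, 6, 3, 13, 7, 0, 12, 4]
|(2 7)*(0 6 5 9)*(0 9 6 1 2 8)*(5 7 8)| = 12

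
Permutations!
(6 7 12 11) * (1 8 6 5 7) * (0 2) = (0 2)(1 8 6)(5 7 12 11) = [2, 8, 0, 3, 4, 7, 1, 12, 6, 9, 10, 5, 11]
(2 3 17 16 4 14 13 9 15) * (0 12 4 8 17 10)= (0 12 4 14 13 9 15 2 3 10)(8 17 16)= [12, 1, 3, 10, 14, 5, 6, 7, 17, 15, 0, 11, 4, 9, 13, 2, 8, 16]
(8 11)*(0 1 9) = (0 1 9)(8 11) = [1, 9, 2, 3, 4, 5, 6, 7, 11, 0, 10, 8]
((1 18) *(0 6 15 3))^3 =(0 3 15 6)(1 18) =[3, 18, 2, 15, 4, 5, 0, 7, 8, 9, 10, 11, 12, 13, 14, 6, 16, 17, 1]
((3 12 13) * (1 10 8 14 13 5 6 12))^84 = [0, 1, 2, 3, 4, 5, 6, 7, 8, 9, 10, 11, 12, 13, 14] = (14)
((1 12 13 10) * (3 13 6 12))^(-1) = [0, 10, 2, 1, 4, 5, 12, 7, 8, 9, 13, 11, 6, 3] = (1 10 13 3)(6 12)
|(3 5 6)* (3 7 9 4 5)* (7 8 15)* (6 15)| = |(4 5 15 7 9)(6 8)| = 10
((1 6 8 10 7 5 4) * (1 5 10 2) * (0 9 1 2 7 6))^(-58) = (0 1 9)(6 7)(8 10) = [1, 9, 2, 3, 4, 5, 7, 6, 10, 0, 8]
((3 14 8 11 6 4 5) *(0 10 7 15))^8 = (15)(3 14 8 11 6 4 5) = [0, 1, 2, 14, 5, 3, 4, 7, 11, 9, 10, 6, 12, 13, 8, 15]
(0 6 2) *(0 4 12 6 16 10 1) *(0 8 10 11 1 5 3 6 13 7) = (0 16 11 1 8 10 5 3 6 2 4 12 13 7) = [16, 8, 4, 6, 12, 3, 2, 0, 10, 9, 5, 1, 13, 7, 14, 15, 11]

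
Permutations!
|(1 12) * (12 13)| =|(1 13 12)| =3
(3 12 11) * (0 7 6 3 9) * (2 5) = (0 7 6 3 12 11 9)(2 5) = [7, 1, 5, 12, 4, 2, 3, 6, 8, 0, 10, 9, 11]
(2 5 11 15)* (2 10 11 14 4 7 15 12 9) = (2 5 14 4 7 15 10 11 12 9) = [0, 1, 5, 3, 7, 14, 6, 15, 8, 2, 11, 12, 9, 13, 4, 10]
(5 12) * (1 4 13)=(1 4 13)(5 12)=[0, 4, 2, 3, 13, 12, 6, 7, 8, 9, 10, 11, 5, 1]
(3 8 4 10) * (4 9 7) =(3 8 9 7 4 10) =[0, 1, 2, 8, 10, 5, 6, 4, 9, 7, 3]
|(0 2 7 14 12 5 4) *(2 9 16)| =|(0 9 16 2 7 14 12 5 4)| =9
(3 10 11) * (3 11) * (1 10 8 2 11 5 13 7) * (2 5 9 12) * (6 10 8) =(1 8 5 13 7)(2 11 9 12)(3 6 10) =[0, 8, 11, 6, 4, 13, 10, 1, 5, 12, 3, 9, 2, 7]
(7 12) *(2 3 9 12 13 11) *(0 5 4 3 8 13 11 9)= (0 5 4 3)(2 8 13 9 12 7 11)= [5, 1, 8, 0, 3, 4, 6, 11, 13, 12, 10, 2, 7, 9]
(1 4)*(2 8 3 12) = (1 4)(2 8 3 12) = [0, 4, 8, 12, 1, 5, 6, 7, 3, 9, 10, 11, 2]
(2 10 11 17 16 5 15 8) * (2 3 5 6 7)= (2 10 11 17 16 6 7)(3 5 15 8)= [0, 1, 10, 5, 4, 15, 7, 2, 3, 9, 11, 17, 12, 13, 14, 8, 6, 16]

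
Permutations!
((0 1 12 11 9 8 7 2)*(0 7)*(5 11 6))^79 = [8, 0, 7, 3, 4, 6, 12, 2, 9, 11, 10, 5, 1] = (0 8 9 11 5 6 12 1)(2 7)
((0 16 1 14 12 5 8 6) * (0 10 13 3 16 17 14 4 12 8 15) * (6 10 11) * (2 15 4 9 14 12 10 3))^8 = [15, 14, 13, 1, 5, 12, 6, 7, 16, 8, 4, 11, 17, 10, 3, 2, 9, 0] = (0 15 2 13 10 4 5 12 17)(1 14 3)(8 16 9)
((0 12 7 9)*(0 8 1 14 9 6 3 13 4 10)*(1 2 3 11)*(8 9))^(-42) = [13, 7, 1, 14, 2, 5, 0, 10, 11, 9, 3, 12, 4, 8, 6] = (0 13 8 11 12 4 2 1 7 10 3 14 6)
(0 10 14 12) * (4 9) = (0 10 14 12)(4 9) = [10, 1, 2, 3, 9, 5, 6, 7, 8, 4, 14, 11, 0, 13, 12]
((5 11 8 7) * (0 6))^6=[0, 1, 2, 3, 4, 8, 6, 11, 5, 9, 10, 7]=(5 8)(7 11)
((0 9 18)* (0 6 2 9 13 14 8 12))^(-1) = [12, 1, 6, 3, 4, 5, 18, 7, 14, 2, 10, 11, 8, 0, 13, 15, 16, 17, 9] = (0 12 8 14 13)(2 6 18 9)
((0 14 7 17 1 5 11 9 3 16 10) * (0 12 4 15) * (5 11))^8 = (0 16 17 4 9 14 10 1 15 3 7 12 11) = [16, 15, 2, 7, 9, 5, 6, 12, 8, 14, 1, 0, 11, 13, 10, 3, 17, 4]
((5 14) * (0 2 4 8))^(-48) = (14) = [0, 1, 2, 3, 4, 5, 6, 7, 8, 9, 10, 11, 12, 13, 14]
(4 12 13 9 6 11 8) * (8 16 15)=(4 12 13 9 6 11 16 15 8)=[0, 1, 2, 3, 12, 5, 11, 7, 4, 6, 10, 16, 13, 9, 14, 8, 15]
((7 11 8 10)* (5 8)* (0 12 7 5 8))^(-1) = (0 5 10 8 11 7 12) = [5, 1, 2, 3, 4, 10, 6, 12, 11, 9, 8, 7, 0]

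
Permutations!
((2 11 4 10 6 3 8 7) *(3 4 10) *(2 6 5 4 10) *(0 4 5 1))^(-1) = (0 1 10 6 7 8 3 4)(2 11) = [1, 10, 11, 4, 0, 5, 7, 8, 3, 9, 6, 2]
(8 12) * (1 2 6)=[0, 2, 6, 3, 4, 5, 1, 7, 12, 9, 10, 11, 8]=(1 2 6)(8 12)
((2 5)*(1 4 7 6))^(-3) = (1 4 7 6)(2 5) = [0, 4, 5, 3, 7, 2, 1, 6]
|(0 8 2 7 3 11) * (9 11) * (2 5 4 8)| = |(0 2 7 3 9 11)(4 8 5)| = 6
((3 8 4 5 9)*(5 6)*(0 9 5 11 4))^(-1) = (0 8 3 9)(4 11 6) = [8, 1, 2, 9, 11, 5, 4, 7, 3, 0, 10, 6]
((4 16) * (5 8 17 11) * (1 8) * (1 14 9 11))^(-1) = [0, 17, 2, 3, 16, 11, 6, 7, 1, 14, 10, 9, 12, 13, 5, 15, 4, 8] = (1 17 8)(4 16)(5 11 9 14)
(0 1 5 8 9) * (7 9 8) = (0 1 5 7 9) = [1, 5, 2, 3, 4, 7, 6, 9, 8, 0]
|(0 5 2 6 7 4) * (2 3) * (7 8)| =8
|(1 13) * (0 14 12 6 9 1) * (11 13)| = 8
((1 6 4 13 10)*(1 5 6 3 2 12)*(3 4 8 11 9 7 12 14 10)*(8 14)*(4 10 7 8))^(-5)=(1 5 14 12 10 6 7)(2 3 13 4)(8 11 9)=[0, 5, 3, 13, 2, 14, 7, 1, 11, 8, 6, 9, 10, 4, 12]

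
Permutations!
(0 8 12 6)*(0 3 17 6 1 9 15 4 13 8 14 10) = (0 14 10)(1 9 15 4 13 8 12)(3 17 6) = [14, 9, 2, 17, 13, 5, 3, 7, 12, 15, 0, 11, 1, 8, 10, 4, 16, 6]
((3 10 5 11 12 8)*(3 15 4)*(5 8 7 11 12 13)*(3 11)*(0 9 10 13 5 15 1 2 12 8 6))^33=(15)(0 9 10 6)=[9, 1, 2, 3, 4, 5, 0, 7, 8, 10, 6, 11, 12, 13, 14, 15]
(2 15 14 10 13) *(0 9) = (0 9)(2 15 14 10 13) = [9, 1, 15, 3, 4, 5, 6, 7, 8, 0, 13, 11, 12, 2, 10, 14]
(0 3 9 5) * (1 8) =(0 3 9 5)(1 8) =[3, 8, 2, 9, 4, 0, 6, 7, 1, 5]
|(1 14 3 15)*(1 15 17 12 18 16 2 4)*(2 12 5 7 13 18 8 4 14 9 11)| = 15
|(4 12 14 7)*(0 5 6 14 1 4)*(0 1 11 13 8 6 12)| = |(0 5 12 11 13 8 6 14 7 1 4)| = 11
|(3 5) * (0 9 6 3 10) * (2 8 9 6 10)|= |(0 6 3 5 2 8 9 10)|= 8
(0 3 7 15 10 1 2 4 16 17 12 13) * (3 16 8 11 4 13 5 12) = (0 16 17 3 7 15 10 1 2 13)(4 8 11)(5 12) = [16, 2, 13, 7, 8, 12, 6, 15, 11, 9, 1, 4, 5, 0, 14, 10, 17, 3]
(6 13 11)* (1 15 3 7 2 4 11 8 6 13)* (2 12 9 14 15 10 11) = (1 10 11 13 8 6)(2 4)(3 7 12 9 14 15) = [0, 10, 4, 7, 2, 5, 1, 12, 6, 14, 11, 13, 9, 8, 15, 3]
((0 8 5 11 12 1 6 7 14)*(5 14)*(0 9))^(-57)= (0 9 14 8)(1 5)(6 11)(7 12)= [9, 5, 2, 3, 4, 1, 11, 12, 0, 14, 10, 6, 7, 13, 8]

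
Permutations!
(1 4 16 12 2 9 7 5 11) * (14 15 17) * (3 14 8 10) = (1 4 16 12 2 9 7 5 11)(3 14 15 17 8 10) = [0, 4, 9, 14, 16, 11, 6, 5, 10, 7, 3, 1, 2, 13, 15, 17, 12, 8]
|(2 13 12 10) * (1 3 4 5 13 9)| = 9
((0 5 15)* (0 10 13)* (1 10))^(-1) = (0 13 10 1 15 5) = [13, 15, 2, 3, 4, 0, 6, 7, 8, 9, 1, 11, 12, 10, 14, 5]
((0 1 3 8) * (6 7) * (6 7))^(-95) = (0 1 3 8) = [1, 3, 2, 8, 4, 5, 6, 7, 0]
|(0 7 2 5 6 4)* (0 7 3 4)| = |(0 3 4 7 2 5 6)| = 7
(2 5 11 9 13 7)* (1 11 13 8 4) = (1 11 9 8 4)(2 5 13 7) = [0, 11, 5, 3, 1, 13, 6, 2, 4, 8, 10, 9, 12, 7]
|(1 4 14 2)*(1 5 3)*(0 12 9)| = 6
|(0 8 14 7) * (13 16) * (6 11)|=4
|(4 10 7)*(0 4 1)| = 5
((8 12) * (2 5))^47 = (2 5)(8 12) = [0, 1, 5, 3, 4, 2, 6, 7, 12, 9, 10, 11, 8]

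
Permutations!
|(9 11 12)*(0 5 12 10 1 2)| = |(0 5 12 9 11 10 1 2)| = 8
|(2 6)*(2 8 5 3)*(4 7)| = 10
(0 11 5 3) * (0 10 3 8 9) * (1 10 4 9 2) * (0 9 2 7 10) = [11, 0, 1, 4, 2, 8, 6, 10, 7, 9, 3, 5] = (0 11 5 8 7 10 3 4 2 1)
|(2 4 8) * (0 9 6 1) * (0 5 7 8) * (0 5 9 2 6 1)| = |(0 2 4 5 7 8 6)(1 9)| = 14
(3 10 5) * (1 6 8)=[0, 6, 2, 10, 4, 3, 8, 7, 1, 9, 5]=(1 6 8)(3 10 5)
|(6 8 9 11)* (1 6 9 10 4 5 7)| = 14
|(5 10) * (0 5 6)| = |(0 5 10 6)| = 4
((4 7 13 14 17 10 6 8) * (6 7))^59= (4 8 6)(7 10 17 14 13)= [0, 1, 2, 3, 8, 5, 4, 10, 6, 9, 17, 11, 12, 7, 13, 15, 16, 14]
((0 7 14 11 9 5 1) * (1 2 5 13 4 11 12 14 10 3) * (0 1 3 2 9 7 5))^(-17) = [5, 1, 0, 3, 11, 9, 6, 10, 8, 13, 2, 7, 14, 4, 12] = (0 5 9 13 4 11 7 10 2)(12 14)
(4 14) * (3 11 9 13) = (3 11 9 13)(4 14) = [0, 1, 2, 11, 14, 5, 6, 7, 8, 13, 10, 9, 12, 3, 4]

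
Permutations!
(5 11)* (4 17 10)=(4 17 10)(5 11)=[0, 1, 2, 3, 17, 11, 6, 7, 8, 9, 4, 5, 12, 13, 14, 15, 16, 10]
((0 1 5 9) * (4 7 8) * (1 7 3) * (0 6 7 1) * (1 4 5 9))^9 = (1 7)(5 6)(8 9) = [0, 7, 2, 3, 4, 6, 5, 1, 9, 8]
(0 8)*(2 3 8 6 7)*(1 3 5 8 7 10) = (0 6 10 1 3 7 2 5 8) = [6, 3, 5, 7, 4, 8, 10, 2, 0, 9, 1]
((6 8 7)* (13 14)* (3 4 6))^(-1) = (3 7 8 6 4)(13 14) = [0, 1, 2, 7, 3, 5, 4, 8, 6, 9, 10, 11, 12, 14, 13]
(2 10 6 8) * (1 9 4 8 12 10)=(1 9 4 8 2)(6 12 10)=[0, 9, 1, 3, 8, 5, 12, 7, 2, 4, 6, 11, 10]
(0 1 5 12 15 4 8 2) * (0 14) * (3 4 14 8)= [1, 5, 8, 4, 3, 12, 6, 7, 2, 9, 10, 11, 15, 13, 0, 14]= (0 1 5 12 15 14)(2 8)(3 4)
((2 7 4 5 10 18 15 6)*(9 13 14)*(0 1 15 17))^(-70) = (0 5 6 17 4 15 18 7 1 10 2)(9 14 13) = [5, 10, 0, 3, 15, 6, 17, 1, 8, 14, 2, 11, 12, 9, 13, 18, 16, 4, 7]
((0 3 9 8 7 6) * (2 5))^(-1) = [6, 1, 5, 0, 4, 2, 7, 8, 9, 3] = (0 6 7 8 9 3)(2 5)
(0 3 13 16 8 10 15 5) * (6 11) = (0 3 13 16 8 10 15 5)(6 11) = [3, 1, 2, 13, 4, 0, 11, 7, 10, 9, 15, 6, 12, 16, 14, 5, 8]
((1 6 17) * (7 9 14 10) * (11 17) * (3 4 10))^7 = (1 17 11 6)(3 4 10 7 9 14) = [0, 17, 2, 4, 10, 5, 1, 9, 8, 14, 7, 6, 12, 13, 3, 15, 16, 11]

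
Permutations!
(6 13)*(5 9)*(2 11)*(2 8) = (2 11 8)(5 9)(6 13) = [0, 1, 11, 3, 4, 9, 13, 7, 2, 5, 10, 8, 12, 6]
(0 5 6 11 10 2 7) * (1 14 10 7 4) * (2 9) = [5, 14, 4, 3, 1, 6, 11, 0, 8, 2, 9, 7, 12, 13, 10] = (0 5 6 11 7)(1 14 10 9 2 4)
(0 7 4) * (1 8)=[7, 8, 2, 3, 0, 5, 6, 4, 1]=(0 7 4)(1 8)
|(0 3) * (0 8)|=3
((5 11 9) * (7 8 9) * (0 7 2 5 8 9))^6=(11)(0 9)(7 8)=[9, 1, 2, 3, 4, 5, 6, 8, 7, 0, 10, 11]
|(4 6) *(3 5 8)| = |(3 5 8)(4 6)| = 6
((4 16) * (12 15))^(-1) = (4 16)(12 15) = [0, 1, 2, 3, 16, 5, 6, 7, 8, 9, 10, 11, 15, 13, 14, 12, 4]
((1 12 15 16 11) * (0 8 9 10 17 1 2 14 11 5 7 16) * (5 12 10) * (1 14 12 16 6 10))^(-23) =(0 5 10 11 15 9 6 14 12 8 7 17 2) =[5, 1, 0, 3, 4, 10, 14, 17, 7, 6, 11, 15, 8, 13, 12, 9, 16, 2]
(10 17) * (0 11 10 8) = [11, 1, 2, 3, 4, 5, 6, 7, 0, 9, 17, 10, 12, 13, 14, 15, 16, 8] = (0 11 10 17 8)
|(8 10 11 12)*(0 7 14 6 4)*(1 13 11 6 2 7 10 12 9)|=|(0 10 6 4)(1 13 11 9)(2 7 14)(8 12)|=12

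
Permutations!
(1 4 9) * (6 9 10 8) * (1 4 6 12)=[0, 6, 2, 3, 10, 5, 9, 7, 12, 4, 8, 11, 1]=(1 6 9 4 10 8 12)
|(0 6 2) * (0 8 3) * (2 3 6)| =5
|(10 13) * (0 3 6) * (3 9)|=4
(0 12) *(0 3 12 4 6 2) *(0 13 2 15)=[4, 1, 13, 12, 6, 5, 15, 7, 8, 9, 10, 11, 3, 2, 14, 0]=(0 4 6 15)(2 13)(3 12)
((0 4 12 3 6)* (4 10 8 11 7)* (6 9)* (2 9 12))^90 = (12) = [0, 1, 2, 3, 4, 5, 6, 7, 8, 9, 10, 11, 12]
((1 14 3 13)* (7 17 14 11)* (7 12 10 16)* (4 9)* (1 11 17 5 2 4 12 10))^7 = [0, 16, 3, 2, 13, 14, 6, 17, 8, 11, 12, 9, 10, 4, 5, 15, 1, 7] = (1 16)(2 3)(4 13)(5 14)(7 17)(9 11)(10 12)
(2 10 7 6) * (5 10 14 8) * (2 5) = (2 14 8)(5 10 7 6) = [0, 1, 14, 3, 4, 10, 5, 6, 2, 9, 7, 11, 12, 13, 8]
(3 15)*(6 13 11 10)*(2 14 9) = (2 14 9)(3 15)(6 13 11 10) = [0, 1, 14, 15, 4, 5, 13, 7, 8, 2, 6, 10, 12, 11, 9, 3]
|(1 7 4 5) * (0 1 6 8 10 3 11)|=10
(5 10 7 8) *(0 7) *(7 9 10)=(0 9 10)(5 7 8)=[9, 1, 2, 3, 4, 7, 6, 8, 5, 10, 0]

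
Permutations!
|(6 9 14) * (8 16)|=|(6 9 14)(8 16)|=6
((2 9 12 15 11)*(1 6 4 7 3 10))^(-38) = (1 3 4)(2 12 11 9 15)(6 10 7) = [0, 3, 12, 4, 1, 5, 10, 6, 8, 15, 7, 9, 11, 13, 14, 2]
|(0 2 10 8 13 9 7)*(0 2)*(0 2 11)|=|(0 2 10 8 13 9 7 11)|=8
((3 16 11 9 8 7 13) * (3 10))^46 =(3 13 8 11)(7 9 16 10) =[0, 1, 2, 13, 4, 5, 6, 9, 11, 16, 7, 3, 12, 8, 14, 15, 10]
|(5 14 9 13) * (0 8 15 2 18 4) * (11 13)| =|(0 8 15 2 18 4)(5 14 9 11 13)| =30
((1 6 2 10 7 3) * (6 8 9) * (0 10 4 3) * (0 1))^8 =[4, 10, 9, 2, 6, 5, 8, 0, 7, 1, 3] =(0 4 6 8 7)(1 10 3 2 9)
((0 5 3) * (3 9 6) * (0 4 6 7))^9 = (0 5 9 7) = [5, 1, 2, 3, 4, 9, 6, 0, 8, 7]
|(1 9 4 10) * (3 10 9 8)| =4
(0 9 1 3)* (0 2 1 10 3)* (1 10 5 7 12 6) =(0 9 5 7 12 6 1)(2 10 3) =[9, 0, 10, 2, 4, 7, 1, 12, 8, 5, 3, 11, 6]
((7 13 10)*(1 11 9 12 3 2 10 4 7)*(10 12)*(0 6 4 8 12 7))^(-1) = [4, 10, 3, 12, 6, 5, 0, 2, 13, 11, 9, 1, 8, 7] = (0 4 6)(1 10 9 11)(2 3 12 8 13 7)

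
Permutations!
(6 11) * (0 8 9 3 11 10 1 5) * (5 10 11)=(0 8 9 3 5)(1 10)(6 11)=[8, 10, 2, 5, 4, 0, 11, 7, 9, 3, 1, 6]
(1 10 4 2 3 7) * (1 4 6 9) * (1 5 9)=(1 10 6)(2 3 7 4)(5 9)=[0, 10, 3, 7, 2, 9, 1, 4, 8, 5, 6]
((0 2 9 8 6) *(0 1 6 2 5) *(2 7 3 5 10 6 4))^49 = (0 2 5 4 3 1 7 6 8 10 9) = [2, 7, 5, 1, 3, 4, 8, 6, 10, 0, 9]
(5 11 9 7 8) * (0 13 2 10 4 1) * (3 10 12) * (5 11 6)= (0 13 2 12 3 10 4 1)(5 6)(7 8 11 9)= [13, 0, 12, 10, 1, 6, 5, 8, 11, 7, 4, 9, 3, 2]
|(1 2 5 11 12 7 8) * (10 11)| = |(1 2 5 10 11 12 7 8)| = 8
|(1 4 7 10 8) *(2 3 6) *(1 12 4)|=|(2 3 6)(4 7 10 8 12)|=15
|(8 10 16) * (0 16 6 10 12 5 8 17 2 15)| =|(0 16 17 2 15)(5 8 12)(6 10)| =30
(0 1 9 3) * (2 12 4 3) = (0 1 9 2 12 4 3) = [1, 9, 12, 0, 3, 5, 6, 7, 8, 2, 10, 11, 4]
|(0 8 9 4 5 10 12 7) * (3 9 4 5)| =9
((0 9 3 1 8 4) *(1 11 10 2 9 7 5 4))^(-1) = (0 4 5 7)(1 8)(2 10 11 3 9) = [4, 8, 10, 9, 5, 7, 6, 0, 1, 2, 11, 3]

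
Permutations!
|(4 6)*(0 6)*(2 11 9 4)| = |(0 6 2 11 9 4)| = 6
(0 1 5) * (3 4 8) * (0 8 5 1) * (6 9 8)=(3 4 5 6 9 8)=[0, 1, 2, 4, 5, 6, 9, 7, 3, 8]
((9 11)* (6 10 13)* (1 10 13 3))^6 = (13) = [0, 1, 2, 3, 4, 5, 6, 7, 8, 9, 10, 11, 12, 13]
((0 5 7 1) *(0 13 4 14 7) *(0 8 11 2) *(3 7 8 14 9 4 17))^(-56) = (0 11 14)(1 7 3 17 13)(2 8 5) = [11, 7, 8, 17, 4, 2, 6, 3, 5, 9, 10, 14, 12, 1, 0, 15, 16, 13]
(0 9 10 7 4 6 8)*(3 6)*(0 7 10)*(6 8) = (10)(0 9)(3 8 7 4) = [9, 1, 2, 8, 3, 5, 6, 4, 7, 0, 10]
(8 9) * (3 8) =(3 8 9) =[0, 1, 2, 8, 4, 5, 6, 7, 9, 3]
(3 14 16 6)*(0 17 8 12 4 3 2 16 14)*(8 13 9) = (0 17 13 9 8 12 4 3)(2 16 6) = [17, 1, 16, 0, 3, 5, 2, 7, 12, 8, 10, 11, 4, 9, 14, 15, 6, 13]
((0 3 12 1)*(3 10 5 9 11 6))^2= [5, 10, 2, 1, 4, 11, 12, 7, 8, 6, 9, 3, 0]= (0 5 11 3 1 10 9 6 12)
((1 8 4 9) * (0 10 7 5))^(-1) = [5, 9, 2, 3, 8, 7, 6, 10, 1, 4, 0] = (0 5 7 10)(1 9 4 8)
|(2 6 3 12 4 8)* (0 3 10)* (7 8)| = |(0 3 12 4 7 8 2 6 10)| = 9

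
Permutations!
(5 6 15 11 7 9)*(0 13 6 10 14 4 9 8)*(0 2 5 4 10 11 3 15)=(0 13 6)(2 5 11 7 8)(3 15)(4 9)(10 14)=[13, 1, 5, 15, 9, 11, 0, 8, 2, 4, 14, 7, 12, 6, 10, 3]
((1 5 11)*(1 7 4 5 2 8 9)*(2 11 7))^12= [0, 2, 9, 3, 4, 5, 6, 7, 1, 11, 10, 8]= (1 2 9 11 8)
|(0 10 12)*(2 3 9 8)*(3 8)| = |(0 10 12)(2 8)(3 9)| = 6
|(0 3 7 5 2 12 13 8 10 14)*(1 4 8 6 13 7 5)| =|(0 3 5 2 12 7 1 4 8 10 14)(6 13)| =22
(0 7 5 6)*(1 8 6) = (0 7 5 1 8 6) = [7, 8, 2, 3, 4, 1, 0, 5, 6]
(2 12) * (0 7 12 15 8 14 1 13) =(0 7 12 2 15 8 14 1 13) =[7, 13, 15, 3, 4, 5, 6, 12, 14, 9, 10, 11, 2, 0, 1, 8]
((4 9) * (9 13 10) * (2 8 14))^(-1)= (2 14 8)(4 9 10 13)= [0, 1, 14, 3, 9, 5, 6, 7, 2, 10, 13, 11, 12, 4, 8]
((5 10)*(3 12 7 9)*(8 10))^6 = [0, 1, 2, 7, 4, 5, 6, 3, 8, 12, 10, 11, 9] = (3 7)(9 12)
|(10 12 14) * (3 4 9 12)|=6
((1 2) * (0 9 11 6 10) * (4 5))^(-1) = [10, 2, 1, 3, 5, 4, 11, 7, 8, 0, 6, 9] = (0 10 6 11 9)(1 2)(4 5)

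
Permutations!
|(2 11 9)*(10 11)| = |(2 10 11 9)| = 4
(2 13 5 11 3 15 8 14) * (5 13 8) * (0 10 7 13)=(0 10 7 13)(2 8 14)(3 15 5 11)=[10, 1, 8, 15, 4, 11, 6, 13, 14, 9, 7, 3, 12, 0, 2, 5]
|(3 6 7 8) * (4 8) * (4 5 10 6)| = |(3 4 8)(5 10 6 7)| = 12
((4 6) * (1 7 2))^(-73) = (1 2 7)(4 6) = [0, 2, 7, 3, 6, 5, 4, 1]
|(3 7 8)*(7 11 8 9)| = 6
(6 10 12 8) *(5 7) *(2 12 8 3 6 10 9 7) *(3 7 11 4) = (2 12 7 5)(3 6 9 11 4)(8 10) = [0, 1, 12, 6, 3, 2, 9, 5, 10, 11, 8, 4, 7]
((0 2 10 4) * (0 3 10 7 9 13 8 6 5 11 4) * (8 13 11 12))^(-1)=[10, 1, 0, 4, 11, 6, 8, 2, 12, 7, 3, 9, 5, 13]=(13)(0 10 3 4 11 9 7 2)(5 6 8 12)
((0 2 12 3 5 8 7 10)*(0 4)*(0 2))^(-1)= (2 4 10 7 8 5 3 12)= [0, 1, 4, 12, 10, 3, 6, 8, 5, 9, 7, 11, 2]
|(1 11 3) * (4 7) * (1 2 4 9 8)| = |(1 11 3 2 4 7 9 8)| = 8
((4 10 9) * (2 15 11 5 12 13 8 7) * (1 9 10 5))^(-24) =(1 15 7 13 5 9 11 2 8 12 4) =[0, 15, 8, 3, 1, 9, 6, 13, 12, 11, 10, 2, 4, 5, 14, 7]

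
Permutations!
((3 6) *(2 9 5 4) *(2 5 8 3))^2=[0, 1, 8, 2, 4, 5, 9, 7, 6, 3]=(2 8 6 9 3)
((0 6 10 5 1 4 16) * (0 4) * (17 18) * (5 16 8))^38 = (18)(0 5 4 10)(1 8 16 6) = [5, 8, 2, 3, 10, 4, 1, 7, 16, 9, 0, 11, 12, 13, 14, 15, 6, 17, 18]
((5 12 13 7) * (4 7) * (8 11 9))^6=(4 7 5 12 13)=[0, 1, 2, 3, 7, 12, 6, 5, 8, 9, 10, 11, 13, 4]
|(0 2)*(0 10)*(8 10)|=4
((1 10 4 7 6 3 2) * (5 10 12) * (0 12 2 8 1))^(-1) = (0 2 1 8 3 6 7 4 10 5 12) = [2, 8, 1, 6, 10, 12, 7, 4, 3, 9, 5, 11, 0]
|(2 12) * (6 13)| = 2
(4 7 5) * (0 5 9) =(0 5 4 7 9) =[5, 1, 2, 3, 7, 4, 6, 9, 8, 0]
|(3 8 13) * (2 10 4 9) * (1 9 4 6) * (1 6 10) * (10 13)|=12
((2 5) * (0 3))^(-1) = (0 3)(2 5) = [3, 1, 5, 0, 4, 2]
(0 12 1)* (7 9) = (0 12 1)(7 9) = [12, 0, 2, 3, 4, 5, 6, 9, 8, 7, 10, 11, 1]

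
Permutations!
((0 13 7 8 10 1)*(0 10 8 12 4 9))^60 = (13) = [0, 1, 2, 3, 4, 5, 6, 7, 8, 9, 10, 11, 12, 13]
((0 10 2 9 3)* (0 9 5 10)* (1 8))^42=(10)=[0, 1, 2, 3, 4, 5, 6, 7, 8, 9, 10]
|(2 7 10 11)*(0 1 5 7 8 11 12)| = 6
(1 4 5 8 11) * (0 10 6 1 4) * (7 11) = (0 10 6 1)(4 5 8 7 11) = [10, 0, 2, 3, 5, 8, 1, 11, 7, 9, 6, 4]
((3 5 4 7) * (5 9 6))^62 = [0, 1, 2, 6, 3, 7, 4, 9, 8, 5] = (3 6 4)(5 7 9)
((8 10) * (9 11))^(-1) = (8 10)(9 11) = [0, 1, 2, 3, 4, 5, 6, 7, 10, 11, 8, 9]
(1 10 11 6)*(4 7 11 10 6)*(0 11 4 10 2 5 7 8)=[11, 6, 5, 3, 8, 7, 1, 4, 0, 9, 2, 10]=(0 11 10 2 5 7 4 8)(1 6)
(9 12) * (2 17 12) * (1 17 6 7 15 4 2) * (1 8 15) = [0, 17, 6, 3, 2, 5, 7, 1, 15, 8, 10, 11, 9, 13, 14, 4, 16, 12] = (1 17 12 9 8 15 4 2 6 7)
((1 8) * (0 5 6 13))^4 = (13) = [0, 1, 2, 3, 4, 5, 6, 7, 8, 9, 10, 11, 12, 13]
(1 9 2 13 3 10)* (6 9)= [0, 6, 13, 10, 4, 5, 9, 7, 8, 2, 1, 11, 12, 3]= (1 6 9 2 13 3 10)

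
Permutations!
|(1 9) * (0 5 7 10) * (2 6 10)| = |(0 5 7 2 6 10)(1 9)| = 6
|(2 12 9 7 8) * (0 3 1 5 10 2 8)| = |(0 3 1 5 10 2 12 9 7)| = 9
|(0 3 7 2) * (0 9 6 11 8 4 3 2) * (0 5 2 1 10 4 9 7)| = 60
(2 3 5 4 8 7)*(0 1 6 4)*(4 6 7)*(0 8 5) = (0 1 7 2 3)(4 5 8) = [1, 7, 3, 0, 5, 8, 6, 2, 4]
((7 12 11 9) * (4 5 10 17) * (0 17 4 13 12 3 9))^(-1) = (0 11 12 13 17)(3 7 9)(4 10 5) = [11, 1, 2, 7, 10, 4, 6, 9, 8, 3, 5, 12, 13, 17, 14, 15, 16, 0]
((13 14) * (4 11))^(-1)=[0, 1, 2, 3, 11, 5, 6, 7, 8, 9, 10, 4, 12, 14, 13]=(4 11)(13 14)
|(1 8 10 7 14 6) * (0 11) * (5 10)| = |(0 11)(1 8 5 10 7 14 6)| = 14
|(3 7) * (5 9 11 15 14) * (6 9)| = 6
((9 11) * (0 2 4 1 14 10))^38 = (0 4 14)(1 10 2) = [4, 10, 1, 3, 14, 5, 6, 7, 8, 9, 2, 11, 12, 13, 0]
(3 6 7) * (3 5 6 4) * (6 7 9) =(3 4)(5 7)(6 9) =[0, 1, 2, 4, 3, 7, 9, 5, 8, 6]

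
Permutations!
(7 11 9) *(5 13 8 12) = (5 13 8 12)(7 11 9) = [0, 1, 2, 3, 4, 13, 6, 11, 12, 7, 10, 9, 5, 8]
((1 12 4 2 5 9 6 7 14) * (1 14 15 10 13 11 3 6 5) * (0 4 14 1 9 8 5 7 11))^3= (0 9 10 4 7 13 2 15)(5 8)= [9, 1, 15, 3, 7, 8, 6, 13, 5, 10, 4, 11, 12, 2, 14, 0]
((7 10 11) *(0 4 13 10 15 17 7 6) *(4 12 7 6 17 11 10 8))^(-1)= [6, 1, 2, 3, 8, 5, 17, 12, 13, 9, 10, 15, 0, 4, 14, 7, 16, 11]= (0 6 17 11 15 7 12)(4 8 13)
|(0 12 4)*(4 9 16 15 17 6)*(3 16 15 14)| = |(0 12 9 15 17 6 4)(3 16 14)| = 21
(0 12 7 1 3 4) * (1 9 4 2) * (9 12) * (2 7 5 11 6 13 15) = (0 9 4)(1 3 7 12 5 11 6 13 15 2) = [9, 3, 1, 7, 0, 11, 13, 12, 8, 4, 10, 6, 5, 15, 14, 2]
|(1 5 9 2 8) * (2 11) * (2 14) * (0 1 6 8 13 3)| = |(0 1 5 9 11 14 2 13 3)(6 8)| = 18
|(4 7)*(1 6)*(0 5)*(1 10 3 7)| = |(0 5)(1 6 10 3 7 4)| = 6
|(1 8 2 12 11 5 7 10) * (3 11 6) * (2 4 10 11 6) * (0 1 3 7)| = |(0 1 8 4 10 3 6 7 11 5)(2 12)| = 10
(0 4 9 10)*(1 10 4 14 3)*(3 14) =(14)(0 3 1 10)(4 9) =[3, 10, 2, 1, 9, 5, 6, 7, 8, 4, 0, 11, 12, 13, 14]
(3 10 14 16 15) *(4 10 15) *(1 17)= (1 17)(3 15)(4 10 14 16)= [0, 17, 2, 15, 10, 5, 6, 7, 8, 9, 14, 11, 12, 13, 16, 3, 4, 1]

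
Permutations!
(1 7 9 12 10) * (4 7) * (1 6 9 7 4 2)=(1 2)(6 9 12 10)=[0, 2, 1, 3, 4, 5, 9, 7, 8, 12, 6, 11, 10]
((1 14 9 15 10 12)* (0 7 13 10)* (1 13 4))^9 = (0 4 14 15 7 1 9) = [4, 9, 2, 3, 14, 5, 6, 1, 8, 0, 10, 11, 12, 13, 15, 7]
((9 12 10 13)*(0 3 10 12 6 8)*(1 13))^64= (13)= [0, 1, 2, 3, 4, 5, 6, 7, 8, 9, 10, 11, 12, 13]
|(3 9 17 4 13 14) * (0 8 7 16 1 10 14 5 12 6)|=|(0 8 7 16 1 10 14 3 9 17 4 13 5 12 6)|=15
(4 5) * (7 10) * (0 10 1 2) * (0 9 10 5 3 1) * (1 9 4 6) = (0 5 6 1 2 4 3 9 10 7) = [5, 2, 4, 9, 3, 6, 1, 0, 8, 10, 7]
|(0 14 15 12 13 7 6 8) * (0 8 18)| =|(0 14 15 12 13 7 6 18)| =8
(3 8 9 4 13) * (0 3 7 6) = (0 3 8 9 4 13 7 6) = [3, 1, 2, 8, 13, 5, 0, 6, 9, 4, 10, 11, 12, 7]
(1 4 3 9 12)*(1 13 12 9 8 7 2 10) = (1 4 3 8 7 2 10)(12 13) = [0, 4, 10, 8, 3, 5, 6, 2, 7, 9, 1, 11, 13, 12]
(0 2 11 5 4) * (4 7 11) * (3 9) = (0 2 4)(3 9)(5 7 11) = [2, 1, 4, 9, 0, 7, 6, 11, 8, 3, 10, 5]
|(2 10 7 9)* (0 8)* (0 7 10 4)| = 6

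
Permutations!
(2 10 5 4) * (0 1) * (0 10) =(0 1 10 5 4 2) =[1, 10, 0, 3, 2, 4, 6, 7, 8, 9, 5]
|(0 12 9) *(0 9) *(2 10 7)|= |(0 12)(2 10 7)|= 6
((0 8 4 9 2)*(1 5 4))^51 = (0 1 4 2 8 5 9) = [1, 4, 8, 3, 2, 9, 6, 7, 5, 0]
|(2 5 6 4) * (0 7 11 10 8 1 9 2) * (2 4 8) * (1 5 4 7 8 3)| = |(0 8 5 6 3 1 9 7 11 10 2 4)| = 12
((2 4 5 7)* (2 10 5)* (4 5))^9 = (2 4 10 7 5) = [0, 1, 4, 3, 10, 2, 6, 5, 8, 9, 7]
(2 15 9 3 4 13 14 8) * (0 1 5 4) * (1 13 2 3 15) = (0 13 14 8 3)(1 5 4 2)(9 15) = [13, 5, 1, 0, 2, 4, 6, 7, 3, 15, 10, 11, 12, 14, 8, 9]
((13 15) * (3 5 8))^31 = (3 5 8)(13 15) = [0, 1, 2, 5, 4, 8, 6, 7, 3, 9, 10, 11, 12, 15, 14, 13]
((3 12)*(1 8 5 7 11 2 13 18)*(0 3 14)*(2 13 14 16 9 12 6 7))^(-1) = (0 14 2 5 8 1 18 13 11 7 6 3)(9 16 12) = [14, 18, 5, 0, 4, 8, 3, 6, 1, 16, 10, 7, 9, 11, 2, 15, 12, 17, 13]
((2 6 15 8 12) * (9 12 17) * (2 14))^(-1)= (2 14 12 9 17 8 15 6)= [0, 1, 14, 3, 4, 5, 2, 7, 15, 17, 10, 11, 9, 13, 12, 6, 16, 8]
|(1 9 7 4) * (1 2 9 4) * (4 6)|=|(1 6 4 2 9 7)|=6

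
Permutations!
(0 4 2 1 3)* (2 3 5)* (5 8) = (0 4 3)(1 8 5 2) = [4, 8, 1, 0, 3, 2, 6, 7, 5]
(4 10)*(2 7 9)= (2 7 9)(4 10)= [0, 1, 7, 3, 10, 5, 6, 9, 8, 2, 4]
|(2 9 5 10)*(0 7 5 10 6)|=12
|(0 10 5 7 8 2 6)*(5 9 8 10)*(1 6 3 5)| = |(0 1 6)(2 3 5 7 10 9 8)| = 21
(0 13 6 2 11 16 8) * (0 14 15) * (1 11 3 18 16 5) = (0 13 6 2 3 18 16 8 14 15)(1 11 5) = [13, 11, 3, 18, 4, 1, 2, 7, 14, 9, 10, 5, 12, 6, 15, 0, 8, 17, 16]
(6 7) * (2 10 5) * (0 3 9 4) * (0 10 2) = (0 3 9 4 10 5)(6 7) = [3, 1, 2, 9, 10, 0, 7, 6, 8, 4, 5]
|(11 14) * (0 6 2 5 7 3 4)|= |(0 6 2 5 7 3 4)(11 14)|= 14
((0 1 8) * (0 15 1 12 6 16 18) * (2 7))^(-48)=[6, 1, 2, 3, 4, 5, 18, 7, 8, 9, 10, 11, 16, 13, 14, 15, 0, 17, 12]=(0 6 18 12 16)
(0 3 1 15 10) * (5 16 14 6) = [3, 15, 2, 1, 4, 16, 5, 7, 8, 9, 0, 11, 12, 13, 6, 10, 14] = (0 3 1 15 10)(5 16 14 6)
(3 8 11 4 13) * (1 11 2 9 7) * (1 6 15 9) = [0, 11, 1, 8, 13, 5, 15, 6, 2, 7, 10, 4, 12, 3, 14, 9] = (1 11 4 13 3 8 2)(6 15 9 7)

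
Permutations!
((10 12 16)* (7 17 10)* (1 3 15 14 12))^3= (1 14 7)(3 12 17)(10 15 16)= [0, 14, 2, 12, 4, 5, 6, 1, 8, 9, 15, 11, 17, 13, 7, 16, 10, 3]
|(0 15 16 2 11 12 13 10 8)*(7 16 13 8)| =|(0 15 13 10 7 16 2 11 12 8)| =10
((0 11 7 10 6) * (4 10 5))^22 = (0 11 7 5 4 10 6) = [11, 1, 2, 3, 10, 4, 0, 5, 8, 9, 6, 7]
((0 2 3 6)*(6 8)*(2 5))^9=(0 3)(2 6)(5 8)=[3, 1, 6, 0, 4, 8, 2, 7, 5]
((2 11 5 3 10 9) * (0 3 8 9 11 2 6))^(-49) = (0 6 9 8 5 11 10 3) = [6, 1, 2, 0, 4, 11, 9, 7, 5, 8, 3, 10]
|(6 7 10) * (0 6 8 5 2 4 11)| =9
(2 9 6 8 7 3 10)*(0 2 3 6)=(0 2 9)(3 10)(6 8 7)=[2, 1, 9, 10, 4, 5, 8, 6, 7, 0, 3]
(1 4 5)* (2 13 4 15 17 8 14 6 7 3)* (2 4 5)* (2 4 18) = (1 15 17 8 14 6 7 3 18 2 13 5) = [0, 15, 13, 18, 4, 1, 7, 3, 14, 9, 10, 11, 12, 5, 6, 17, 16, 8, 2]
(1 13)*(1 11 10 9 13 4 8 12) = (1 4 8 12)(9 13 11 10) = [0, 4, 2, 3, 8, 5, 6, 7, 12, 13, 9, 10, 1, 11]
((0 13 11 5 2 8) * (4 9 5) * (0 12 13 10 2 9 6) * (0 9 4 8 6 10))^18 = [0, 1, 2, 3, 4, 5, 6, 7, 13, 9, 10, 12, 11, 8] = (8 13)(11 12)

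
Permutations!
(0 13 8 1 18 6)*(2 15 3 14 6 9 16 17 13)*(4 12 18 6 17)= (0 2 15 3 14 17 13 8 1 6)(4 12 18 9 16)= [2, 6, 15, 14, 12, 5, 0, 7, 1, 16, 10, 11, 18, 8, 17, 3, 4, 13, 9]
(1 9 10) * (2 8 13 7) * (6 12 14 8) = [0, 9, 6, 3, 4, 5, 12, 2, 13, 10, 1, 11, 14, 7, 8] = (1 9 10)(2 6 12 14 8 13 7)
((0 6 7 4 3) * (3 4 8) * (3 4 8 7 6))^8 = [0, 1, 2, 3, 4, 5, 6, 7, 8] = (8)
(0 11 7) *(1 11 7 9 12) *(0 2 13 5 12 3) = (0 7 2 13 5 12 1 11 9 3) = [7, 11, 13, 0, 4, 12, 6, 2, 8, 3, 10, 9, 1, 5]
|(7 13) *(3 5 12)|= 6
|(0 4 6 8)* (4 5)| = |(0 5 4 6 8)| = 5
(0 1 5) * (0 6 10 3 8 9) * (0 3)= (0 1 5 6 10)(3 8 9)= [1, 5, 2, 8, 4, 6, 10, 7, 9, 3, 0]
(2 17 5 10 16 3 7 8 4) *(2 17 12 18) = (2 12 18)(3 7 8 4 17 5 10 16) = [0, 1, 12, 7, 17, 10, 6, 8, 4, 9, 16, 11, 18, 13, 14, 15, 3, 5, 2]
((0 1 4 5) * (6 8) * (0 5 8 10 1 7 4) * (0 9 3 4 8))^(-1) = (0 4 3 9 1 10 6 8 7) = [4, 10, 2, 9, 3, 5, 8, 0, 7, 1, 6]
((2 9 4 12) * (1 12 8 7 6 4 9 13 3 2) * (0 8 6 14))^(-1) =[14, 12, 3, 13, 6, 5, 4, 8, 0, 9, 10, 11, 1, 2, 7] =(0 14 7 8)(1 12)(2 3 13)(4 6)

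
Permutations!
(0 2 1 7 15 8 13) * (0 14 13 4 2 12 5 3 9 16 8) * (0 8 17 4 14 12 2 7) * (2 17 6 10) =(0 17 4 7 15 8 14 13 12 5 3 9 16 6 10 2 1) =[17, 0, 1, 9, 7, 3, 10, 15, 14, 16, 2, 11, 5, 12, 13, 8, 6, 4]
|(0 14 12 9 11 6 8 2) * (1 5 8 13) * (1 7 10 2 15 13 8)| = |(0 14 12 9 11 6 8 15 13 7 10 2)(1 5)| = 12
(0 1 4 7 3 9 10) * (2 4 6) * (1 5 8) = (0 5 8 1 6 2 4 7 3 9 10) = [5, 6, 4, 9, 7, 8, 2, 3, 1, 10, 0]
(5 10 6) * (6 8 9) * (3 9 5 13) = (3 9 6 13)(5 10 8) = [0, 1, 2, 9, 4, 10, 13, 7, 5, 6, 8, 11, 12, 3]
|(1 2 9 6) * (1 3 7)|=|(1 2 9 6 3 7)|=6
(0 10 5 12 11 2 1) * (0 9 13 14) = (0 10 5 12 11 2 1 9 13 14) = [10, 9, 1, 3, 4, 12, 6, 7, 8, 13, 5, 2, 11, 14, 0]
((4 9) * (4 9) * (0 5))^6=(9)=[0, 1, 2, 3, 4, 5, 6, 7, 8, 9]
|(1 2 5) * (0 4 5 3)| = |(0 4 5 1 2 3)| = 6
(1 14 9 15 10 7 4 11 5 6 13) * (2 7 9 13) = [0, 14, 7, 3, 11, 6, 2, 4, 8, 15, 9, 5, 12, 1, 13, 10] = (1 14 13)(2 7 4 11 5 6)(9 15 10)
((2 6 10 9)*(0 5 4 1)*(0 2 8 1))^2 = (0 4 5)(1 6 9)(2 10 8) = [4, 6, 10, 3, 5, 0, 9, 7, 2, 1, 8]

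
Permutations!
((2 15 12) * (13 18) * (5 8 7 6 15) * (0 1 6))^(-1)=(0 7 8 5 2 12 15 6 1)(13 18)=[7, 0, 12, 3, 4, 2, 1, 8, 5, 9, 10, 11, 15, 18, 14, 6, 16, 17, 13]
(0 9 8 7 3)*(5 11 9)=[5, 1, 2, 0, 4, 11, 6, 3, 7, 8, 10, 9]=(0 5 11 9 8 7 3)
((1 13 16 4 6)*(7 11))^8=[0, 4, 2, 3, 13, 5, 16, 7, 8, 9, 10, 11, 12, 6, 14, 15, 1]=(1 4 13 6 16)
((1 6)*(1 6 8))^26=(8)=[0, 1, 2, 3, 4, 5, 6, 7, 8]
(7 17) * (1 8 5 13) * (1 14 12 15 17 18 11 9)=(1 8 5 13 14 12 15 17 7 18 11 9)=[0, 8, 2, 3, 4, 13, 6, 18, 5, 1, 10, 9, 15, 14, 12, 17, 16, 7, 11]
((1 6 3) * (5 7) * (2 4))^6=[0, 1, 2, 3, 4, 5, 6, 7]=(7)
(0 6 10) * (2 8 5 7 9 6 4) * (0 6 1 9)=(0 4 2 8 5 7)(1 9)(6 10)=[4, 9, 8, 3, 2, 7, 10, 0, 5, 1, 6]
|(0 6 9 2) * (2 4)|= |(0 6 9 4 2)|= 5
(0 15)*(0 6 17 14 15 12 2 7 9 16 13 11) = (0 12 2 7 9 16 13 11)(6 17 14 15) = [12, 1, 7, 3, 4, 5, 17, 9, 8, 16, 10, 0, 2, 11, 15, 6, 13, 14]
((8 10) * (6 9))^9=(6 9)(8 10)=[0, 1, 2, 3, 4, 5, 9, 7, 10, 6, 8]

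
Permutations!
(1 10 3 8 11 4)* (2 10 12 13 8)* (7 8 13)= [0, 12, 10, 2, 1, 5, 6, 8, 11, 9, 3, 4, 7, 13]= (13)(1 12 7 8 11 4)(2 10 3)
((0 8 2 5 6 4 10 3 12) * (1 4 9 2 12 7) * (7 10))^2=[12, 7, 6, 3, 1, 9, 2, 4, 0, 5, 10, 11, 8]=(0 12 8)(1 7 4)(2 6)(5 9)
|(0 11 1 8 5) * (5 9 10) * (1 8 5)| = 7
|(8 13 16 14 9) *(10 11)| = 10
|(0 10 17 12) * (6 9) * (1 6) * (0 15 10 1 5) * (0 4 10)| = 10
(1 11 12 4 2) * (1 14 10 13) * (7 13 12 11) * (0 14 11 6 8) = [14, 7, 11, 3, 2, 5, 8, 13, 0, 9, 12, 6, 4, 1, 10] = (0 14 10 12 4 2 11 6 8)(1 7 13)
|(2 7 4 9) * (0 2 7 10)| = |(0 2 10)(4 9 7)| = 3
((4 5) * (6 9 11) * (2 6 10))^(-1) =(2 10 11 9 6)(4 5) =[0, 1, 10, 3, 5, 4, 2, 7, 8, 6, 11, 9]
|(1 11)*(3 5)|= 2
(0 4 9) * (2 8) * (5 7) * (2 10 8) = (0 4 9)(5 7)(8 10) = [4, 1, 2, 3, 9, 7, 6, 5, 10, 0, 8]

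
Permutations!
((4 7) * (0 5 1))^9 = (4 7) = [0, 1, 2, 3, 7, 5, 6, 4]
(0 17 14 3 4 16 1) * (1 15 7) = (0 17 14 3 4 16 15 7 1) = [17, 0, 2, 4, 16, 5, 6, 1, 8, 9, 10, 11, 12, 13, 3, 7, 15, 14]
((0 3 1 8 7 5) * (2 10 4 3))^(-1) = (0 5 7 8 1 3 4 10 2) = [5, 3, 0, 4, 10, 7, 6, 8, 1, 9, 2]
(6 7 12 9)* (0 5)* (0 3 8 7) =(0 5 3 8 7 12 9 6) =[5, 1, 2, 8, 4, 3, 0, 12, 7, 6, 10, 11, 9]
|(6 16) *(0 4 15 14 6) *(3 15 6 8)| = |(0 4 6 16)(3 15 14 8)| = 4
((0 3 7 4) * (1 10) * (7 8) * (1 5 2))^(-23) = [8, 10, 1, 7, 3, 2, 6, 0, 4, 9, 5] = (0 8 4 3 7)(1 10 5 2)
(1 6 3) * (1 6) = [0, 1, 2, 6, 4, 5, 3] = (3 6)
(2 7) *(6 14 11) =(2 7)(6 14 11) =[0, 1, 7, 3, 4, 5, 14, 2, 8, 9, 10, 6, 12, 13, 11]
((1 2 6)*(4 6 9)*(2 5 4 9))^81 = (9)(1 5 4 6) = [0, 5, 2, 3, 6, 4, 1, 7, 8, 9]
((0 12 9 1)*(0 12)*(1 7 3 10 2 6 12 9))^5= (1 2 7 12 10 9 6 3)= [0, 2, 7, 1, 4, 5, 3, 12, 8, 6, 9, 11, 10]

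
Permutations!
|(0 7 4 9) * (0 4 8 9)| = 5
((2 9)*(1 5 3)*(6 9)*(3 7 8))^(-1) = (1 3 8 7 5)(2 9 6) = [0, 3, 9, 8, 4, 1, 2, 5, 7, 6]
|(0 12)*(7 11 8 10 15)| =|(0 12)(7 11 8 10 15)| =10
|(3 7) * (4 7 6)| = 4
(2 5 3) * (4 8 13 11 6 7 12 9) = (2 5 3)(4 8 13 11 6 7 12 9) = [0, 1, 5, 2, 8, 3, 7, 12, 13, 4, 10, 6, 9, 11]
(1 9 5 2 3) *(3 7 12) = (1 9 5 2 7 12 3) = [0, 9, 7, 1, 4, 2, 6, 12, 8, 5, 10, 11, 3]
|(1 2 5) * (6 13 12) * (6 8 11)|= |(1 2 5)(6 13 12 8 11)|= 15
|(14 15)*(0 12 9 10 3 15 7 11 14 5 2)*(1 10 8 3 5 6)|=|(0 12 9 8 3 15 6 1 10 5 2)(7 11 14)|=33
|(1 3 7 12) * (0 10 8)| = |(0 10 8)(1 3 7 12)| = 12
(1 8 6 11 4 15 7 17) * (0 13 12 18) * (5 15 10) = [13, 8, 2, 3, 10, 15, 11, 17, 6, 9, 5, 4, 18, 12, 14, 7, 16, 1, 0] = (0 13 12 18)(1 8 6 11 4 10 5 15 7 17)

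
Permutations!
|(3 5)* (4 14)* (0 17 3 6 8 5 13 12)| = 30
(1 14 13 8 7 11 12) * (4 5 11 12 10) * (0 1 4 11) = (0 1 14 13 8 7 12 4 5)(10 11) = [1, 14, 2, 3, 5, 0, 6, 12, 7, 9, 11, 10, 4, 8, 13]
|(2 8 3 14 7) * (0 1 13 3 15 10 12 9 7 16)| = |(0 1 13 3 14 16)(2 8 15 10 12 9 7)| = 42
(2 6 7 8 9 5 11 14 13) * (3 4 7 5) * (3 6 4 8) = (2 4 7 3 8 9 6 5 11 14 13) = [0, 1, 4, 8, 7, 11, 5, 3, 9, 6, 10, 14, 12, 2, 13]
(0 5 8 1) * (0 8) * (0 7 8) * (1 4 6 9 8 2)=(0 5 7 2 1)(4 6 9 8)=[5, 0, 1, 3, 6, 7, 9, 2, 4, 8]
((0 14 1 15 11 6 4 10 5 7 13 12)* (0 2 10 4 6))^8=(0 15 14 11 1)(2 5 13)(7 12 10)=[15, 0, 5, 3, 4, 13, 6, 12, 8, 9, 7, 1, 10, 2, 11, 14]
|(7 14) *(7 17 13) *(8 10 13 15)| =7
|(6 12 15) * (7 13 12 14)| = 6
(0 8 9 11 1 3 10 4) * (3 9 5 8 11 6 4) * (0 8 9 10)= (0 11 1 10 3)(4 8 5 9 6)= [11, 10, 2, 0, 8, 9, 4, 7, 5, 6, 3, 1]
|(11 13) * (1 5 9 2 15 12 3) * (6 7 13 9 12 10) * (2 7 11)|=|(1 5 12 3)(2 15 10 6 11 9 7 13)|=8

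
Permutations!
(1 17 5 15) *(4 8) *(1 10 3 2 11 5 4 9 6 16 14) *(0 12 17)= [12, 0, 11, 2, 8, 15, 16, 7, 9, 6, 3, 5, 17, 13, 1, 10, 14, 4]= (0 12 17 4 8 9 6 16 14 1)(2 11 5 15 10 3)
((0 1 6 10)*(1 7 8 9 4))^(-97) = (0 10 6 1 4 9 8 7) = [10, 4, 2, 3, 9, 5, 1, 0, 7, 8, 6]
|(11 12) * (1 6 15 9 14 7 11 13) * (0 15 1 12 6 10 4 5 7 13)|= 42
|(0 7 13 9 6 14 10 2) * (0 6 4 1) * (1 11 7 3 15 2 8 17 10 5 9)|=39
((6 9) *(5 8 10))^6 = (10) = [0, 1, 2, 3, 4, 5, 6, 7, 8, 9, 10]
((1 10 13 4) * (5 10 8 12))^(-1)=(1 4 13 10 5 12 8)=[0, 4, 2, 3, 13, 12, 6, 7, 1, 9, 5, 11, 8, 10]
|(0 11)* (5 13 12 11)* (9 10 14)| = |(0 5 13 12 11)(9 10 14)| = 15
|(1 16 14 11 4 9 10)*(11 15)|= 8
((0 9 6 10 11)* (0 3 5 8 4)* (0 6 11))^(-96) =(0 3 4)(5 6 9)(8 10 11) =[3, 1, 2, 4, 0, 6, 9, 7, 10, 5, 11, 8]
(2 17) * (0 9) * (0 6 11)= [9, 1, 17, 3, 4, 5, 11, 7, 8, 6, 10, 0, 12, 13, 14, 15, 16, 2]= (0 9 6 11)(2 17)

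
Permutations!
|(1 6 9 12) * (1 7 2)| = |(1 6 9 12 7 2)| = 6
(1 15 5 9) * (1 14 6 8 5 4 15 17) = (1 17)(4 15)(5 9 14 6 8) = [0, 17, 2, 3, 15, 9, 8, 7, 5, 14, 10, 11, 12, 13, 6, 4, 16, 1]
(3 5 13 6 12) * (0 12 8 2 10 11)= (0 12 3 5 13 6 8 2 10 11)= [12, 1, 10, 5, 4, 13, 8, 7, 2, 9, 11, 0, 3, 6]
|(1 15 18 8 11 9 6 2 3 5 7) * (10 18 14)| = |(1 15 14 10 18 8 11 9 6 2 3 5 7)| = 13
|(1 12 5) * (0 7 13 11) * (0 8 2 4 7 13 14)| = 24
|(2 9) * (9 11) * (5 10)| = |(2 11 9)(5 10)| = 6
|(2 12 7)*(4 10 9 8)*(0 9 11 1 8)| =|(0 9)(1 8 4 10 11)(2 12 7)| =30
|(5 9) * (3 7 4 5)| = 5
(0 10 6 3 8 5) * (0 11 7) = (0 10 6 3 8 5 11 7) = [10, 1, 2, 8, 4, 11, 3, 0, 5, 9, 6, 7]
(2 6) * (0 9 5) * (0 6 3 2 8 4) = (0 9 5 6 8 4)(2 3) = [9, 1, 3, 2, 0, 6, 8, 7, 4, 5]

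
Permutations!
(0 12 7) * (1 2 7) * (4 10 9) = (0 12 1 2 7)(4 10 9) = [12, 2, 7, 3, 10, 5, 6, 0, 8, 4, 9, 11, 1]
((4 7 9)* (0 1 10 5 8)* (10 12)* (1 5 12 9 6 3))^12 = (12) = [0, 1, 2, 3, 4, 5, 6, 7, 8, 9, 10, 11, 12]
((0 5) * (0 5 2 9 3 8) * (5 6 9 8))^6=(3 6)(5 9)=[0, 1, 2, 6, 4, 9, 3, 7, 8, 5]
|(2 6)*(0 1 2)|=|(0 1 2 6)|=4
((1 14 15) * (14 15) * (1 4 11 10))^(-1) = (1 10 11 4 15) = [0, 10, 2, 3, 15, 5, 6, 7, 8, 9, 11, 4, 12, 13, 14, 1]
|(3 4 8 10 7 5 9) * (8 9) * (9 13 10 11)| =|(3 4 13 10 7 5 8 11 9)| =9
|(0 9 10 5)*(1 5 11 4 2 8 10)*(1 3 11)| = |(0 9 3 11 4 2 8 10 1 5)| = 10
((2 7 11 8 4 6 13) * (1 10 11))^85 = (1 4 7 8 2 11 13 10 6) = [0, 4, 11, 3, 7, 5, 1, 8, 2, 9, 6, 13, 12, 10]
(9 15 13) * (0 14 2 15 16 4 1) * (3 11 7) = [14, 0, 15, 11, 1, 5, 6, 3, 8, 16, 10, 7, 12, 9, 2, 13, 4] = (0 14 2 15 13 9 16 4 1)(3 11 7)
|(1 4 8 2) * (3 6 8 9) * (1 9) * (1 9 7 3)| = 15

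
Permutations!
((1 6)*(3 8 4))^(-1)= [0, 6, 2, 4, 8, 5, 1, 7, 3]= (1 6)(3 4 8)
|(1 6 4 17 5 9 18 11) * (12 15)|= 8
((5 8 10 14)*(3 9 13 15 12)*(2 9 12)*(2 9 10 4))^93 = (15)(2 5)(3 12)(4 14)(8 10) = [0, 1, 5, 12, 14, 2, 6, 7, 10, 9, 8, 11, 3, 13, 4, 15]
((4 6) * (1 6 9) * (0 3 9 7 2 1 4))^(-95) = [3, 6, 1, 9, 7, 5, 0, 2, 8, 4] = (0 3 9 4 7 2 1 6)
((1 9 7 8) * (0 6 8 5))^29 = (0 6 8 1 9 7 5) = [6, 9, 2, 3, 4, 0, 8, 5, 1, 7]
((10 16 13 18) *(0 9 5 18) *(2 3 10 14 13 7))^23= (0 13 14 18 5 9)(2 16 3 7 10)= [13, 1, 16, 7, 4, 9, 6, 10, 8, 0, 2, 11, 12, 14, 18, 15, 3, 17, 5]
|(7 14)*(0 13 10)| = 6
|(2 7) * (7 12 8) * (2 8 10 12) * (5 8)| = |(5 8 7)(10 12)| = 6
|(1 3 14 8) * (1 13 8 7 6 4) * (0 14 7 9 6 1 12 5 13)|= 9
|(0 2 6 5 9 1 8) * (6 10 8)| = 4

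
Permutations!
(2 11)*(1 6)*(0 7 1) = [7, 6, 11, 3, 4, 5, 0, 1, 8, 9, 10, 2] = (0 7 1 6)(2 11)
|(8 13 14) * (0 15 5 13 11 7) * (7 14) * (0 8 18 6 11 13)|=12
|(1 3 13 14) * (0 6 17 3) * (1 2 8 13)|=20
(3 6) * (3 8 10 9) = (3 6 8 10 9) = [0, 1, 2, 6, 4, 5, 8, 7, 10, 3, 9]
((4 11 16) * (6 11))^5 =(4 6 11 16) =[0, 1, 2, 3, 6, 5, 11, 7, 8, 9, 10, 16, 12, 13, 14, 15, 4]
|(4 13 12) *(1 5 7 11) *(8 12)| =|(1 5 7 11)(4 13 8 12)| =4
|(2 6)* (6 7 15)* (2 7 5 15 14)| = 6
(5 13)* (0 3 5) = (0 3 5 13) = [3, 1, 2, 5, 4, 13, 6, 7, 8, 9, 10, 11, 12, 0]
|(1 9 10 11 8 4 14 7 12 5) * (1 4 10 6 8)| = |(1 9 6 8 10 11)(4 14 7 12 5)| = 30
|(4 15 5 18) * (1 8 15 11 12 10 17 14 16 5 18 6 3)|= |(1 8 15 18 4 11 12 10 17 14 16 5 6 3)|= 14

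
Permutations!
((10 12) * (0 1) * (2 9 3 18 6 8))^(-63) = (0 1)(2 18)(3 8)(6 9)(10 12) = [1, 0, 18, 8, 4, 5, 9, 7, 3, 6, 12, 11, 10, 13, 14, 15, 16, 17, 2]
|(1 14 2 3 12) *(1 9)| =|(1 14 2 3 12 9)| =6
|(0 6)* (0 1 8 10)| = |(0 6 1 8 10)| = 5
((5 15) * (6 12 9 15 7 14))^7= [0, 1, 2, 3, 4, 5, 6, 7, 8, 9, 10, 11, 12, 13, 14, 15]= (15)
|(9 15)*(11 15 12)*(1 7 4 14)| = 4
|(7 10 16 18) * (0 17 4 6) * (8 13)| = |(0 17 4 6)(7 10 16 18)(8 13)| = 4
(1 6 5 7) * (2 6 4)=(1 4 2 6 5 7)=[0, 4, 6, 3, 2, 7, 5, 1]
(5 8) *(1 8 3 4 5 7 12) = [0, 8, 2, 4, 5, 3, 6, 12, 7, 9, 10, 11, 1] = (1 8 7 12)(3 4 5)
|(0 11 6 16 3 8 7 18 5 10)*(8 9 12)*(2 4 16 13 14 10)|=|(0 11 6 13 14 10)(2 4 16 3 9 12 8 7 18 5)|=30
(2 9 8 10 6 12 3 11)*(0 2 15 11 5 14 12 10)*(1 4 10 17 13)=(0 2 9 8)(1 4 10 6 17 13)(3 5 14 12)(11 15)=[2, 4, 9, 5, 10, 14, 17, 7, 0, 8, 6, 15, 3, 1, 12, 11, 16, 13]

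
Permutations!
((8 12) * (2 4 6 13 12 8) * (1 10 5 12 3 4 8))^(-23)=(1 10 5 12 2 8)(3 4 6 13)=[0, 10, 8, 4, 6, 12, 13, 7, 1, 9, 5, 11, 2, 3]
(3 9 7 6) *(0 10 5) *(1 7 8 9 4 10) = (0 1 7 6 3 4 10 5)(8 9) = [1, 7, 2, 4, 10, 0, 3, 6, 9, 8, 5]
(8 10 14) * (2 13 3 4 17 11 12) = (2 13 3 4 17 11 12)(8 10 14) = [0, 1, 13, 4, 17, 5, 6, 7, 10, 9, 14, 12, 2, 3, 8, 15, 16, 11]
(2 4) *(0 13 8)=(0 13 8)(2 4)=[13, 1, 4, 3, 2, 5, 6, 7, 0, 9, 10, 11, 12, 8]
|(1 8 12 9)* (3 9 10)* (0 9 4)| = 8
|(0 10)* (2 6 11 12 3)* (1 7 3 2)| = |(0 10)(1 7 3)(2 6 11 12)| = 12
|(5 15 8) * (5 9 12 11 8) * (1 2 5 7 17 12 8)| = 8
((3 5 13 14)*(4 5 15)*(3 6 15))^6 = (15) = [0, 1, 2, 3, 4, 5, 6, 7, 8, 9, 10, 11, 12, 13, 14, 15]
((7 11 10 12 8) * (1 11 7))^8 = [0, 12, 2, 3, 4, 5, 6, 7, 10, 9, 1, 8, 11] = (1 12 11 8 10)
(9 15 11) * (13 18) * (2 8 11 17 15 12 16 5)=(2 8 11 9 12 16 5)(13 18)(15 17)=[0, 1, 8, 3, 4, 2, 6, 7, 11, 12, 10, 9, 16, 18, 14, 17, 5, 15, 13]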